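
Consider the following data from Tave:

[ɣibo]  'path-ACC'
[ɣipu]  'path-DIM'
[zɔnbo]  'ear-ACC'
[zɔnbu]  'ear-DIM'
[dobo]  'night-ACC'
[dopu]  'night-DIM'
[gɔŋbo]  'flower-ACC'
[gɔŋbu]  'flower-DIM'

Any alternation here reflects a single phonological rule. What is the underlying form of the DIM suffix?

/-pu/

The DIM suffix surfaces as [-bu] and [-pu], depending on the final segment of the stem.
The ACC suffix, which begins with [b], is invariant after every stem; so [b] is not altered by any rule here.
So the underlying form is /-pu/, and voiceless stops become voiced after a nasal.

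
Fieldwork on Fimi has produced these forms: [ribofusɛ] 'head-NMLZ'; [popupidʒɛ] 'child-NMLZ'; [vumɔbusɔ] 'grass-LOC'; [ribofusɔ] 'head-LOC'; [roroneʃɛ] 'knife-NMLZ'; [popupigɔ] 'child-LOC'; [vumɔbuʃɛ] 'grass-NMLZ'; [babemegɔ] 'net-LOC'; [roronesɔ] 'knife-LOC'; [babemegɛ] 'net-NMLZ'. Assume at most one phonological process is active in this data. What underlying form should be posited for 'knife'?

/roroneʃ/

The stem for 'knife' ends in [ʃ] in [roroneʃɛ] but [s] in [roronesɔ].
If /s/ were underlying and a rule turned it into [ʃ] before the NMLZ suffix, 'head' would also alternate; but it has [s] in both [ribofusɛ] and [ribofusɔ].
The underlying segment must be /ʃ/; palato-alveolar /dʒ/ and /ʃ/ become [g] and [s] when no front vowel follows, yielding [s] there.
So 'knife' = /roroneʃ/.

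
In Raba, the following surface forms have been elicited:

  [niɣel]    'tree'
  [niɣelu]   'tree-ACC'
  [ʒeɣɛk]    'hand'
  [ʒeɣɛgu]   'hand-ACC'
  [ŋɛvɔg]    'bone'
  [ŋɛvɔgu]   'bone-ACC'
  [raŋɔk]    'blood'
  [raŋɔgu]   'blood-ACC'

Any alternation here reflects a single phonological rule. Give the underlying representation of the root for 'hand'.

The root 'hand' surfaces as [ʒeɣɛk] and [ʒeɣɛgu], with a stem-final [k] ~ [g] alternation.
If /g/ were underlying and a rule turned it into [k] in isolation, 'bone' would also alternate; but it has [g] in both [ŋɛvɔg] and [ŋɛvɔgu].
So /k/ is underlying, and a rule of intervocalic voicing — voiceless stops become voiced between vowels — gives [g].
The underlying form of 'hand' is therefore /ʒeɣɛk/.

/ʒeɣɛk/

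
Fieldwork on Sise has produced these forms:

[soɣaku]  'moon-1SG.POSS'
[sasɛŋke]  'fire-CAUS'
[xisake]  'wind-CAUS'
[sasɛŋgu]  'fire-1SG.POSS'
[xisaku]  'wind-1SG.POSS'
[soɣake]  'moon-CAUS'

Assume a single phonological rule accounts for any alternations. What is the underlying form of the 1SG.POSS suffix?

/-gu/

The 1SG.POSS suffix surfaces as [-gu] and [-ku], depending on the final segment of the stem.
The CAUS suffix, which begins with [k], is invariant after every stem; so [k] is not altered by any rule here.
So the underlying form is /-gu/, and voiced stops become voiceless after a vowel.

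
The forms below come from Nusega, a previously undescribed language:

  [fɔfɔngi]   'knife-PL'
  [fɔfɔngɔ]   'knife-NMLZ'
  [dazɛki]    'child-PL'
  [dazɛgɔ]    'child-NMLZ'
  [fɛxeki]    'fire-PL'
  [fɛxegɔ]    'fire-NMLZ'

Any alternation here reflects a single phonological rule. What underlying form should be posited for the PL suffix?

/-ki/

The PL morpheme has two allomorphs, [-gi] and [-ki].
By contrast the NMLZ suffix keeps its initial [g] throughout — that segment must be underlying.
The PL suffix is therefore /-ki/ underlyingly, with post-nasal voicing: voiceless stops become voiced after a nasal.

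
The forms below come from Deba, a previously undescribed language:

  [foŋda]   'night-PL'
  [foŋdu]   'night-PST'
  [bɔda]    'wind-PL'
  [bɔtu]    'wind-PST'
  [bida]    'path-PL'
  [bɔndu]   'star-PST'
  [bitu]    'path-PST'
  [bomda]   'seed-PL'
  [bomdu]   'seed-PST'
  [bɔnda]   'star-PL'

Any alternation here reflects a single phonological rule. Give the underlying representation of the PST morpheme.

The PST suffix surfaces as [-du] and [-tu], depending on the final segment of the stem.
By contrast the PL suffix keeps its initial [d] throughout — that segment must be underlying.
The PST suffix is therefore /-tu/ underlyingly, with post-nasal voicing: voiceless stops become voiced after a nasal.

/-tu/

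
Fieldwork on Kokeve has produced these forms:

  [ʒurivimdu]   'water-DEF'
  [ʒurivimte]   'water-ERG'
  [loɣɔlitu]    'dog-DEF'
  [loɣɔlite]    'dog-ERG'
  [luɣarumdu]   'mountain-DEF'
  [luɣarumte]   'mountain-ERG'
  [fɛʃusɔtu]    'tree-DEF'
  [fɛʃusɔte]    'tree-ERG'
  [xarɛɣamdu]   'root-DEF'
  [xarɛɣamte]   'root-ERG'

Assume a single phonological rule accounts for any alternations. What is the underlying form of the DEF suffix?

/-du/

The DEF morpheme has two allomorphs, [-du] and [-tu].
By contrast the ERG suffix keeps its initial [t] throughout — that segment must be underlying.
The DEF suffix is therefore /-du/ underlyingly, with post-vocalic devoicing: voiced stops become voiceless after a vowel.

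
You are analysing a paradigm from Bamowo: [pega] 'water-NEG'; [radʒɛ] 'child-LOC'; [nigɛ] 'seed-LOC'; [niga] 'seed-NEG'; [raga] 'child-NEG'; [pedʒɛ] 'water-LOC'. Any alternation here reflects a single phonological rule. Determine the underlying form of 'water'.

The root 'water' surfaces as [pedʒɛ] and [pega], with a stem-final [dʒ] ~ [g] alternation.
The stem 'seed' ([nigɛ], [niga]) shows [g] unchanged in both environments, so [g] cannot be basic with [dʒ] derived before the LOC suffix.
Therefore /dʒ/ is basic and [g] is derived by depalatalization (palato-alveolar /dʒ/ becomes [g] when no front vowel follows).
Hence 'water' is /pedʒ/ underlyingly.

/pedʒ/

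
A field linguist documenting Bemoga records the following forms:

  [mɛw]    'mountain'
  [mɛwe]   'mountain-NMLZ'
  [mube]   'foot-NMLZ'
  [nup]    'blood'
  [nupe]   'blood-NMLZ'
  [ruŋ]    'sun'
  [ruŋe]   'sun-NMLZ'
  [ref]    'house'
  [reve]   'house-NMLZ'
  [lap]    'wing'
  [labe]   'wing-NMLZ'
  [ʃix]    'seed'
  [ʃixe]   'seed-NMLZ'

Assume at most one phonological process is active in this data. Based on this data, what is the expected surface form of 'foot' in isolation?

The stem for 'wing' ends in [p] in [lap] but [b] in [labe].
If /p/ were underlying and a rule turned it into [b] before the NMLZ suffix, 'blood' would also alternate; but it has [p] in both [nup] and [nupe].
Therefore /b/ is basic and [p] is derived by word-final obstruent devoicing (voiced obstruents become voiceless word-finally).
From [mube] the stem 'foot' is /mub/; word-finally this yields [mup].

[mup]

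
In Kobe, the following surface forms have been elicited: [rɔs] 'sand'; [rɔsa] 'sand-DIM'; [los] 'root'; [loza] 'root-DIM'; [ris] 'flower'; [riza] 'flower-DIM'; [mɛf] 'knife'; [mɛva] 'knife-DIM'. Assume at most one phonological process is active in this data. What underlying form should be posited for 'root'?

/loz/

In [los] and [loza] the final segment of 'root' alternates: [s] ~ [z].
If /s/ were underlying and a rule turned it into [z] before the DIM suffix, 'sand' would also alternate; but it has [s] in both [rɔs] and [rɔsa].
So /z/ is underlying, and a rule of word-final obstruent devoicing — voiced obstruents become voiceless word-finally — gives [s].
So 'root' = /loz/.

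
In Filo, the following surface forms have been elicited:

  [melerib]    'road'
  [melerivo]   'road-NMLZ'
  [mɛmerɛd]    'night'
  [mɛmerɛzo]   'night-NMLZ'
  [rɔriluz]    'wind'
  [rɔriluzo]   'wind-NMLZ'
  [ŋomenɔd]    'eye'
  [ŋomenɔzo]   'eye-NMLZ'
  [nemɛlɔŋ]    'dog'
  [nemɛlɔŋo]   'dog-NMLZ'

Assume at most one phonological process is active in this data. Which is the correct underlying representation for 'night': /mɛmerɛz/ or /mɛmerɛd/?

'night' shows [d] ~ [z] at the end of the stem ([mɛmerɛd] vs [mɛmerɛzo]).
The stem 'wind' ([rɔriluz], [rɔriluzo]) shows [z] unchanged in both environments, so [z] cannot be basic with [d] derived in isolation.
The underlying segment must be /d/; voiced stops become fricatives between vowels, yielding [z] there.

/mɛmerɛd/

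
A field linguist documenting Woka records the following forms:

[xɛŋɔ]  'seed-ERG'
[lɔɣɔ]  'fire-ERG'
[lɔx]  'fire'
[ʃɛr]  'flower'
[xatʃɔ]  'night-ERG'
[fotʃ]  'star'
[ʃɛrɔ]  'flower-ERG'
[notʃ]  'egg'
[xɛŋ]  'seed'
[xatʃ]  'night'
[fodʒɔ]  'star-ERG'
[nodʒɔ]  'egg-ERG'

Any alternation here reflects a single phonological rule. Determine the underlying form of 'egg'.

/nodʒ/

'egg' shows [dʒ] ~ [tʃ] at the end of the stem ([nodʒɔ] vs [notʃ]).
Compare 'night', with invariant [tʃ] in [xatʃɔ] and [xatʃ]: an analysis with underlying /tʃ/ and a rule producing [dʒ] before the ERG suffix would wrongly predict alternation here too.
So /dʒ/ is underlying, and a rule of word-final obstruent devoicing — voiced obstruents become voiceless word-finally — gives [tʃ].
The underlying form of 'egg' is therefore /nodʒ/.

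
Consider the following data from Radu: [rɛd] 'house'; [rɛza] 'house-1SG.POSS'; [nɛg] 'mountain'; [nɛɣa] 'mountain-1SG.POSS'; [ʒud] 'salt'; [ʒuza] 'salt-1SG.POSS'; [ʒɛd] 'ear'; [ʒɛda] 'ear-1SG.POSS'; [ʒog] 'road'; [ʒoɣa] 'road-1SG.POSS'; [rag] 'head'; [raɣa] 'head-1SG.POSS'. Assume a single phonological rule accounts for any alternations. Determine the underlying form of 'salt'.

'salt' shows [d] ~ [z] at the end of the stem ([ʒud] vs [ʒuza]).
But 'ear' keeps [d] in both environments ([ʒɛd], [ʒɛda]), so there is no rule changing /d/ to [z] before the 1SG.POSS suffix.
So /z/ is underlying, and a rule of word-final hardening — voiced fricatives become stops word-finally — gives [d].

/ʒuz/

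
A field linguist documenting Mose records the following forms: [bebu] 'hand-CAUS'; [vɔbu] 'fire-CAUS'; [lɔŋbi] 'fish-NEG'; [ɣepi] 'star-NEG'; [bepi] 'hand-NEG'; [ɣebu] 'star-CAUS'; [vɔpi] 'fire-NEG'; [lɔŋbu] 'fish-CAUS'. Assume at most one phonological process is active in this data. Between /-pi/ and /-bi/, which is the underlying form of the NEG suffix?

/-pi/

The NEG morpheme has two allomorphs, [-bi] and [-pi].
By contrast the CAUS suffix keeps its initial [b] throughout — that segment must be underlying.
So the underlying form is /-pi/, and voiceless stops become voiced after a nasal.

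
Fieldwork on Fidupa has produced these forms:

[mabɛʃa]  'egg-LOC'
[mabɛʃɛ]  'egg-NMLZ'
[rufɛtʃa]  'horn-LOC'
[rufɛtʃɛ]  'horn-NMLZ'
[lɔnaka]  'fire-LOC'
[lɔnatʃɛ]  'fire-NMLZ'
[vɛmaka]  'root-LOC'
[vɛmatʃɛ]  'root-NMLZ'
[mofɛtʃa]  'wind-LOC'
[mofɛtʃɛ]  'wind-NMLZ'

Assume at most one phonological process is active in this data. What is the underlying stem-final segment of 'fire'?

/k/

The stem for 'fire' ends in [k] in [lɔnaka] but [tʃ] in [lɔnatʃɛ].
The stem 'horn' ([rufɛtʃa], [rufɛtʃɛ]) shows [tʃ] unchanged in both environments, so [tʃ] cannot be basic with [k] derived before the LOC suffix.
Therefore /k/ is basic and [tʃ] is derived by palatalization before a front vowel (/k/ becomes palato-alveolar [tʃ] before a front vowel).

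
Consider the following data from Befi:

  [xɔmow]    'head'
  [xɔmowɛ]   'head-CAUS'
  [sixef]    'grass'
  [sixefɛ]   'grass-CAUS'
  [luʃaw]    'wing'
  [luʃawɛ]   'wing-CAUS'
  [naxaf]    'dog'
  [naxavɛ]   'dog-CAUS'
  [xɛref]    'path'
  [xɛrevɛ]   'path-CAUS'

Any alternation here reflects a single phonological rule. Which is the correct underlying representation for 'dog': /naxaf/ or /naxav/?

The stem for 'dog' ends in [f] in [naxaf] but [v] in [naxavɛ].
But 'grass' keeps [f] in both environments ([sixef], [sixefɛ]), so there is no rule changing /f/ to [v] before the CAUS suffix.
Therefore /v/ is basic and [f] is derived by word-final obstruent devoicing (voiced obstruents become voiceless word-finally).

/naxav/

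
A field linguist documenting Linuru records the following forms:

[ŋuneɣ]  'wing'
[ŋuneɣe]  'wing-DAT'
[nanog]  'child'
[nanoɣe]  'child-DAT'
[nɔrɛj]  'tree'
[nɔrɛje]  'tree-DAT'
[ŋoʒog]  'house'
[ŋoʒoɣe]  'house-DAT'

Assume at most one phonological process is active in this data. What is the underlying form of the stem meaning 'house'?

/ŋoʒog/

The root 'house' surfaces as [ŋoʒog] and [ŋoʒoɣe], with a stem-final [g] ~ [ɣ] alternation.
Compare 'wing', with invariant [ɣ] in [ŋuneɣ] and [ŋuneɣe]: an analysis with underlying /ɣ/ and a rule producing [g] in isolation would wrongly predict alternation here too.
The underlying segment must be /g/; voiced stops become fricatives between vowels, yielding [ɣ] there.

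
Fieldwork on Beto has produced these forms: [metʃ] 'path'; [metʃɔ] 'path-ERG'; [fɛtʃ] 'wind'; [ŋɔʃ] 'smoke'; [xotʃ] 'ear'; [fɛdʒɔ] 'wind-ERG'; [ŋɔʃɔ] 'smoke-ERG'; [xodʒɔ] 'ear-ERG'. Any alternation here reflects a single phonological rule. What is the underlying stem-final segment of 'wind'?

/dʒ/

'wind' shows [tʃ] ~ [dʒ] at the end of the stem ([fɛtʃ] vs [fɛdʒɔ]).
The stem 'path' ([metʃ], [metʃɔ]) shows [tʃ] unchanged in both environments, so [tʃ] cannot be basic with [dʒ] derived before the ERG suffix.
So /dʒ/ is underlying, and a rule of word-final obstruent devoicing — voiced obstruents become voiceless word-finally — gives [tʃ].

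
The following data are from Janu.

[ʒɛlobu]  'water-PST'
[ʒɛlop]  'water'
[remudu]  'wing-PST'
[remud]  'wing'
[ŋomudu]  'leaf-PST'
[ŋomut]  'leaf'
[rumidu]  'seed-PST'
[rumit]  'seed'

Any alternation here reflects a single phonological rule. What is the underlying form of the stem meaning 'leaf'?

/ŋomut/

'leaf' shows [d] ~ [t] at the end of the stem ([ŋomudu] vs [ŋomut]).
The stem 'wing' ([remudu], [remud]) shows [d] unchanged in both environments, so [d] cannot be basic with [t] derived in isolation.
The alternation reflects intervocalic voicing: voiceless stops become voiced between vowels. /t/ is underlying.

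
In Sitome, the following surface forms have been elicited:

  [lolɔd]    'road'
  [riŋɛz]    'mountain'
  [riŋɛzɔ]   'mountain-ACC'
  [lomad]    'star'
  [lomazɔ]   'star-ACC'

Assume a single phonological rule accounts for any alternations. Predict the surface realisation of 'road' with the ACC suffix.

[lolɔzɔ]

The stem for 'star' ends in [d] in [lomad] but [z] in [lomazɔ].
Compare 'mountain', with invariant [z] in [riŋɛz] and [riŋɛzɔ]: an analysis with underlying /z/ and a rule producing [d] in isolation would wrongly predict alternation here too.
So /d/ is underlying, and a rule of intervocalic spirantization — voiced stops become fricatives between vowels — gives [z].
The one attested form of 'road', [lolɔd], shows underlying /lolɔd/. Applying the same rule between vowels gives [lolɔzɔ].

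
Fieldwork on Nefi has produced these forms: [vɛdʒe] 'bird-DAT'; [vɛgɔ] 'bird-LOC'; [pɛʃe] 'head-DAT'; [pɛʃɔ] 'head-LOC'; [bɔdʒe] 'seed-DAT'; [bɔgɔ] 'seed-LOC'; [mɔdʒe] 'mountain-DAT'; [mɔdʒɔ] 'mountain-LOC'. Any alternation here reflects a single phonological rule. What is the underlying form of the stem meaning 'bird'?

/vɛg/

In [vɛdʒe] and [vɛgɔ] the final segment of 'bird' alternates: [dʒ] ~ [g].
The stem 'mountain' ([mɔdʒe], [mɔdʒɔ]) shows [dʒ] unchanged in both environments, so [dʒ] cannot be basic with [g] derived before the LOC suffix.
The alternation reflects palatalization before a front vowel: /g/ becomes palato-alveolar [dʒ] before a front vowel. /g/ is underlying.
So 'bird' = /vɛg/.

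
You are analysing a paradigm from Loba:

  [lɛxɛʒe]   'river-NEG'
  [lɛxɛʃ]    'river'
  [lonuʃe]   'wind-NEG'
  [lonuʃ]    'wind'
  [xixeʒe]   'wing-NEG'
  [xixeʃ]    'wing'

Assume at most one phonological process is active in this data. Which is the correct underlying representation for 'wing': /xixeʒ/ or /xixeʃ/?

In [xixeʒe] and [xixeʃ] the final segment of 'wing' alternates: [ʒ] ~ [ʃ].
If /ʃ/ were underlying and a rule turned it into [ʒ] before the NEG suffix, 'wind' would also alternate; but it has [ʃ] in both [lonuʃe] and [lonuʃ].
The alternation reflects word-final obstruent devoicing: voiced obstruents become voiceless word-finally. /ʒ/ is underlying.

/xixeʒ/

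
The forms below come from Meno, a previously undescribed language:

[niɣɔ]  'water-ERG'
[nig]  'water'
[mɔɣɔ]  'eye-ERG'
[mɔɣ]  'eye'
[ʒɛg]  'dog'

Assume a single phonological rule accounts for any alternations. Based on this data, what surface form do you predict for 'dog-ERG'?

The stem for 'water' ends in [ɣ] in [niɣɔ] but [g] in [nig].
Compare 'eye', with invariant [ɣ] in [mɔɣɔ] and [mɔɣ]: an analysis with underlying /ɣ/ and a rule producing [g] in isolation would wrongly predict alternation here too.
So /g/ is underlying, and a rule of intervocalic spirantization — voiced stops become fricatives between vowels — gives [ɣ].
From [ʒɛg] the stem 'dog' is /ʒɛg/; between vowels this yields [ʒɛɣɔ].

[ʒɛɣɔ]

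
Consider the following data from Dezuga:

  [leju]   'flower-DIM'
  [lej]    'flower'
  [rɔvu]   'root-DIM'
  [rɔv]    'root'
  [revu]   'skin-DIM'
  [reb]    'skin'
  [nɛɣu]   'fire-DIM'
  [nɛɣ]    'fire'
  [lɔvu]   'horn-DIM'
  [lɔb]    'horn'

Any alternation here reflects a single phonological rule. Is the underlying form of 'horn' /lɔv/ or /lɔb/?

/lɔb/

The stem for 'horn' ends in [v] in [lɔvu] but [b] in [lɔb].
The stem 'root' ([rɔvu], [rɔv]) shows [v] unchanged in both environments, so [v] cannot be basic with [b] derived in isolation.
Therefore /b/ is basic and [v] is derived by intervocalic spirantization (voiced stops become fricatives between vowels).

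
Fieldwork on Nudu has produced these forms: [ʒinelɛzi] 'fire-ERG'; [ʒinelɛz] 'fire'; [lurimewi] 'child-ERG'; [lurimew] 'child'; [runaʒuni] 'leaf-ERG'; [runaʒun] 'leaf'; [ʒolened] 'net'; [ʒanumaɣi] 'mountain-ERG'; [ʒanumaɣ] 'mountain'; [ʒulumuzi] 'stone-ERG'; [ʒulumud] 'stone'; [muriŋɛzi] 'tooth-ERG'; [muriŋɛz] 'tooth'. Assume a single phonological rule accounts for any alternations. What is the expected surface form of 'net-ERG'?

The root 'stone' surfaces as [ʒulumuzi] and [ʒulumud], with a stem-final [z] ~ [d] alternation.
Compare 'fire', with invariant [z] in [ʒinelɛzi] and [ʒinelɛz]: an analysis with underlying /z/ and a rule producing [d] in isolation would wrongly predict alternation here too.
Therefore /d/ is basic and [z] is derived by intervocalic spirantization (voiced stops become fricatives between vowels).
The one attested form of 'net', [ʒolened], shows underlying /ʒolened/. Applying the same rule between vowels gives [ʒolenezi].

[ʒolenezi]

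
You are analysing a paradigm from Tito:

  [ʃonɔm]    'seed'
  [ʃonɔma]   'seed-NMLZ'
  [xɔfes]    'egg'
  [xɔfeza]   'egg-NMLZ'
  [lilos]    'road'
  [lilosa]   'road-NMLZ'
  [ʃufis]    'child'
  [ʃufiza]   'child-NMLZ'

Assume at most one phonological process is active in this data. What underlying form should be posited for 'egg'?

/xɔfez/

In [xɔfes] and [xɔfeza] the final segment of 'egg' alternates: [s] ~ [z].
But 'road' keeps [s] in both environments ([lilos], [lilosa]), so there is no rule changing /s/ to [z] before the NMLZ suffix.
So /z/ is underlying, and a rule of word-final obstruent devoicing — voiced obstruents become voiceless word-finally — gives [s].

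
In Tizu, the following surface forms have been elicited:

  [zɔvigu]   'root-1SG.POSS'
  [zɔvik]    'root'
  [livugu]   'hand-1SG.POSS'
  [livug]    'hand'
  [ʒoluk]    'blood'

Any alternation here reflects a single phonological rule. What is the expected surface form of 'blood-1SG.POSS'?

[ʒolugu]

In [zɔvigu] and [zɔvik] the final segment of 'root' alternates: [g] ~ [k].
But 'hand' keeps [g] in both environments ([livugu], [livug]), so there is no rule changing /g/ to [k] in isolation.
The underlying segment must be /k/; voiceless stops become voiced between vowels, yielding [g] there.
From [ʒoluk] the stem 'blood' is /ʒoluk/; between vowels this yields [ʒolugu].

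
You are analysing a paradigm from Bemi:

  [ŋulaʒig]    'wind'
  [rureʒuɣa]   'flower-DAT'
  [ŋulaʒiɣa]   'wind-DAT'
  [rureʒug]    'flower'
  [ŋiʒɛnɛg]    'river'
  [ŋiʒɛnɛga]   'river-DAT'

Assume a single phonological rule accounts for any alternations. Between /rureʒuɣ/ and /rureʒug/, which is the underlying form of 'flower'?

/rureʒuɣ/

In [rureʒug] and [rureʒuɣa] the final segment of 'flower' alternates: [g] ~ [ɣ].
But 'river' keeps [g] in both environments ([ŋiʒɛnɛg], [ŋiʒɛnɛga]), so there is no rule changing /g/ to [ɣ] before the DAT suffix.
The underlying segment must be /ɣ/; voiced fricatives become stops word-finally, yielding [g] there.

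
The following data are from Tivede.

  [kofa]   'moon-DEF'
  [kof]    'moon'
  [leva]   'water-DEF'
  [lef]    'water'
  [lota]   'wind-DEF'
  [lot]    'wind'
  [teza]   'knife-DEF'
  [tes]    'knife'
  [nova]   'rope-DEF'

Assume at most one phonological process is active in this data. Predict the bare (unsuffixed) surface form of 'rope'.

The root 'water' surfaces as [leva] and [lef], with a stem-final [v] ~ [f] alternation.
Compare 'moon', with invariant [f] in [kofa] and [kof]: an analysis with underlying /f/ and a rule producing [v] before the DEF suffix would wrongly predict alternation here too.
So /v/ is underlying, and a rule of word-final obstruent devoicing — voiced obstruents become voiceless word-finally — gives [f].
From [nova] the stem 'rope' is /nov/; word-finally this yields [nof].

[nof]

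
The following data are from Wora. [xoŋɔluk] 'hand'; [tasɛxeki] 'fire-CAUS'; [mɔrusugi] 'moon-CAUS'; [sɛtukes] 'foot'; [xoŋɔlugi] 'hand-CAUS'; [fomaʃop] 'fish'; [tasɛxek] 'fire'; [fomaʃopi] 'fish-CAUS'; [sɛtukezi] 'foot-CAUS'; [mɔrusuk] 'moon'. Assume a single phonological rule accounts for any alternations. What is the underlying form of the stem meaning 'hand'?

The stem for 'hand' ends in [g] in [xoŋɔlugi] but [k] in [xoŋɔluk].
But 'fire' keeps [k] in both environments ([tasɛxeki], [tasɛxek]), so there is no rule changing /k/ to [g] before the CAUS suffix.
The underlying segment must be /g/; voiced obstruents become voiceless word-finally, yielding [k] there.
Hence 'hand' is /xoŋɔlug/ underlyingly.

/xoŋɔlug/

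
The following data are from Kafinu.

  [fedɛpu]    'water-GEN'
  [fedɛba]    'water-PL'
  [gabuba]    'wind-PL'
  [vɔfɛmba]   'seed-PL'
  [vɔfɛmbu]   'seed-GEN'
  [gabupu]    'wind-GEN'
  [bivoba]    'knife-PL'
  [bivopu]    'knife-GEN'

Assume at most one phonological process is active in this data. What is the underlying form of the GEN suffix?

The GEN suffix surfaces as [-bu] and [-pu], depending on the final segment of the stem.
By contrast the PL suffix keeps its initial [b] throughout — that segment must be underlying.
So the underlying form is /-pu/, and voiceless stops become voiced after a nasal.

/-pu/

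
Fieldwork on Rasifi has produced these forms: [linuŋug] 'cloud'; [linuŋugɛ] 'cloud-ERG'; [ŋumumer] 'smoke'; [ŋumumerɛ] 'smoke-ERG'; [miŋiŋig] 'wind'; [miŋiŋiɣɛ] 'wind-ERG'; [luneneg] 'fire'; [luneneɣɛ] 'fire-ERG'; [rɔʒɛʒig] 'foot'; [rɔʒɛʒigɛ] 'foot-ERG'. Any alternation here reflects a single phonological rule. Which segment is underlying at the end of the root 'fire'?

/ɣ/

In [luneneg] and [luneneɣɛ] the final segment of 'fire' alternates: [g] ~ [ɣ].
The stem 'foot' ([rɔʒɛʒig], [rɔʒɛʒigɛ]) shows [g] unchanged in both environments, so [g] cannot be basic with [ɣ] derived before the ERG suffix.
The underlying segment must be /ɣ/; voiced fricatives become stops word-finally, yielding [g] there.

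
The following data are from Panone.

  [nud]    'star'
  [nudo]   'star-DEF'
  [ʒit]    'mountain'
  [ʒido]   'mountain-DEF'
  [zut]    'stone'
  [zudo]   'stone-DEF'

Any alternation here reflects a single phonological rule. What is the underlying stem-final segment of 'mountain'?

'mountain' shows [t] ~ [d] at the end of the stem ([ʒit] vs [ʒido]).
Compare 'star', with invariant [d] in [nud] and [nudo]: an analysis with underlying /d/ and a rule producing [t] in isolation would wrongly predict alternation here too.
Therefore /t/ is basic and [d] is derived by intervocalic voicing (voiceless stops become voiced between vowels).

/t/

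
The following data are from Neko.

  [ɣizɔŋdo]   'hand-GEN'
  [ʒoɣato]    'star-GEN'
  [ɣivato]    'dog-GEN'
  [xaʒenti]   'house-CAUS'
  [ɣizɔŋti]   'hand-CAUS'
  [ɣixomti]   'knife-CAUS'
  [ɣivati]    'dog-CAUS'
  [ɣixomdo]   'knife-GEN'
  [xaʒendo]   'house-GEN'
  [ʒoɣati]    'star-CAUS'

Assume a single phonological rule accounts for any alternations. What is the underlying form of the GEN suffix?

/-do/

The GEN morpheme has two allomorphs, [-do] and [-to].
The CAUS suffix, which begins with [t], is invariant after every stem; so [t] is not altered by any rule here.
The GEN suffix is therefore /-do/ underlyingly, with post-vocalic devoicing: voiced stops become voiceless after a vowel.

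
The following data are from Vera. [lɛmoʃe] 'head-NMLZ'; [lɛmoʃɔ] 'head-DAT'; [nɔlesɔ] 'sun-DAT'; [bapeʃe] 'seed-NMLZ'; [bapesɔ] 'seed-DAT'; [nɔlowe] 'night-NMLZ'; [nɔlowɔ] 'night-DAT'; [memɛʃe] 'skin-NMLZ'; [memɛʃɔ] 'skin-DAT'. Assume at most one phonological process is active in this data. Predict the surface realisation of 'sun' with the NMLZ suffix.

The root 'seed' surfaces as [bapeʃe] and [bapesɔ], with a stem-final [ʃ] ~ [s] alternation.
The stem 'skin' ([memɛʃe], [memɛʃɔ]) shows [ʃ] unchanged in both environments, so [ʃ] cannot be basic with [s] derived before the DAT suffix.
The underlying segment must be /s/; /s/ becomes palato-alveolar [ʃ] before a front vowel, yielding [ʃ] there.
From [nɔlesɔ] the stem 'sun' is /nɔles/; before a front vowel this yields [nɔleʃe].

[nɔleʃe]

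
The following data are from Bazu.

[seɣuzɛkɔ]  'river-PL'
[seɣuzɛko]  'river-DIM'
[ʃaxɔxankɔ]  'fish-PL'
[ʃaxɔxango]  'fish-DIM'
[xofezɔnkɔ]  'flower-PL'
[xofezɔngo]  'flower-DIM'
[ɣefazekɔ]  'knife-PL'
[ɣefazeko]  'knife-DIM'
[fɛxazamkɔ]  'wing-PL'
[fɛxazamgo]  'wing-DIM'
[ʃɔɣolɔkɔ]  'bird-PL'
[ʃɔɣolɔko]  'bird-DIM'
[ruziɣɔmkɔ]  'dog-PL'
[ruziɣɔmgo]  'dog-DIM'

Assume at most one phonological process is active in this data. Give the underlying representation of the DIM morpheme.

The DIM suffix surfaces as [-go] and [-ko], depending on the final segment of the stem.
By contrast the PL suffix keeps its initial [k] throughout — that segment must be underlying.
The DIM suffix is therefore /-go/ underlyingly, with post-vocalic devoicing: voiced stops become voiceless after a vowel.

/-go/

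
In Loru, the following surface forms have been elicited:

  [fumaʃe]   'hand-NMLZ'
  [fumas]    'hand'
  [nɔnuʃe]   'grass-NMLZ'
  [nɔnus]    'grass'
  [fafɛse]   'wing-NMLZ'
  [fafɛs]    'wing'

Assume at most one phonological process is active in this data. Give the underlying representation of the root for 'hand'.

/fumaʃ/

The root 'hand' surfaces as [fumaʃe] and [fumas], with a stem-final [ʃ] ~ [s] alternation.
The stem 'wing' ([fafɛse], [fafɛs]) shows [s] unchanged in both environments, so [s] cannot be basic with [ʃ] derived before the NMLZ suffix.
The alternation reflects depalatalization: palato-alveolar /ʃ/ becomes [s] when no front vowel follows. /ʃ/ is underlying.
The underlying form of 'hand' is therefore /fumaʃ/.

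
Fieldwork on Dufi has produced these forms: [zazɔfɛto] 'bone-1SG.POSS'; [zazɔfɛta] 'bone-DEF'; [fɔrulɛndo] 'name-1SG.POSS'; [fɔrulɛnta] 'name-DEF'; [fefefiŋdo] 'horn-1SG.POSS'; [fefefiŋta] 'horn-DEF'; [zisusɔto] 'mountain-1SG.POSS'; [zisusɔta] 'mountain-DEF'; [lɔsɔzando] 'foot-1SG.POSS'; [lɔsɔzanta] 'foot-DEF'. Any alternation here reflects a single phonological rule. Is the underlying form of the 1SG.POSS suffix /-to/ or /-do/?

The 1SG.POSS morpheme has two allomorphs, [-do] and [-to].
The DEF suffix, which begins with [t], is invariant after every stem; so [t] is not altered by any rule here.
The 1SG.POSS suffix is therefore /-do/ underlyingly, with post-vocalic devoicing: voiced stops become voiceless after a vowel.

/-do/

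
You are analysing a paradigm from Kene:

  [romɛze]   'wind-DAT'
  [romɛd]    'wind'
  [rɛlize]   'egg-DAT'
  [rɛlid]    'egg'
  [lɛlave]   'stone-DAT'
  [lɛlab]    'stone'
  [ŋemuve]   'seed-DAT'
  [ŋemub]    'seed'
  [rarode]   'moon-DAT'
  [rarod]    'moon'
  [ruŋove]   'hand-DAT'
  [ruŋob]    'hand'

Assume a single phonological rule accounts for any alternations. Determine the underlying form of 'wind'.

/romɛz/

The root 'wind' surfaces as [romɛze] and [romɛd], with a stem-final [z] ~ [d] alternation.
But 'moon' keeps [d] in both environments ([rarode], [rarod]), so there is no rule changing /d/ to [z] before the DAT suffix.
Therefore /z/ is basic and [d] is derived by word-final hardening (voiced fricatives become stops word-finally).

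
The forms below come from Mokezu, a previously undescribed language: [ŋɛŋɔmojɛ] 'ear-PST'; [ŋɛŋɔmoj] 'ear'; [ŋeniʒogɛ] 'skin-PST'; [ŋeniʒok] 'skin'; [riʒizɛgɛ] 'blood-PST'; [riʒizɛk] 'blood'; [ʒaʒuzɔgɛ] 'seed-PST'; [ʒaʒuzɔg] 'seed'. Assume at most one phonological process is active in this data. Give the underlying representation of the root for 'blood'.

The root 'blood' surfaces as [riʒizɛgɛ] and [riʒizɛk], with a stem-final [g] ~ [k] alternation.
Compare 'seed', with invariant [g] in [ʒaʒuzɔgɛ] and [ʒaʒuzɔg]: an analysis with underlying /g/ and a rule producing [k] in isolation would wrongly predict alternation here too.
Therefore /k/ is basic and [g] is derived by intervocalic voicing (voiceless stops become voiced between vowels).
Hence 'blood' is /riʒizɛk/ underlyingly.

/riʒizɛk/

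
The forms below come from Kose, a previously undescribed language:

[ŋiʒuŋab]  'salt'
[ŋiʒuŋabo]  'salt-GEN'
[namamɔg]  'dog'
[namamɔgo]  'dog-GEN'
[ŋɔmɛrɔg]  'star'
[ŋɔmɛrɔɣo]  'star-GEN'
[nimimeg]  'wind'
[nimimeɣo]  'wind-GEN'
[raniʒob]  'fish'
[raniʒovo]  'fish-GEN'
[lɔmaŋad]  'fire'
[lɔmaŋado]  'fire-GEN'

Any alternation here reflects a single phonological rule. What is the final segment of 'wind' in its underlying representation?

The root 'wind' surfaces as [nimimeg] and [nimimeɣo], with a stem-final [g] ~ [ɣ] alternation.
Compare 'dog', with invariant [g] in [namamɔg] and [namamɔgo]: an analysis with underlying /g/ and a rule producing [ɣ] before the GEN suffix would wrongly predict alternation here too.
So /ɣ/ is underlying, and a rule of word-final hardening — voiced fricatives become stops word-finally — gives [g].

/ɣ/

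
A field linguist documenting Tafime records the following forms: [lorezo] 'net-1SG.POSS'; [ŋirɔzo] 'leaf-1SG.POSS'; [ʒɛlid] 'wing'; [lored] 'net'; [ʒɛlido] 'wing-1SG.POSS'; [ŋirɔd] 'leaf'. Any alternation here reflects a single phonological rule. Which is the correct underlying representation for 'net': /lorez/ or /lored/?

/lorez/

In [lorezo] and [lored] the final segment of 'net' alternates: [z] ~ [d].
Compare 'wing', with invariant [d] in [ʒɛlido] and [ʒɛlid]: an analysis with underlying /d/ and a rule producing [z] before the 1SG.POSS suffix would wrongly predict alternation here too.
The underlying segment must be /z/; voiced fricatives become stops word-finally, yielding [d] there.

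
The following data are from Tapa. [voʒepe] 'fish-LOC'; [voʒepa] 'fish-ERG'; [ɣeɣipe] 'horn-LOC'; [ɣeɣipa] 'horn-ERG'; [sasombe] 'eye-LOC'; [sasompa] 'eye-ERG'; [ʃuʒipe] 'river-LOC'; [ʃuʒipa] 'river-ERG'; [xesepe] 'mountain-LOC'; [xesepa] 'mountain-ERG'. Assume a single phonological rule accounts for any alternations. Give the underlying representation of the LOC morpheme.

/-be/

The LOC suffix surfaces as [-be] and [-pe], depending on the final segment of the stem.
The ERG suffix, which begins with [p], is invariant after every stem; so [p] is not altered by any rule here.
So the underlying form is /-be/, and voiced stops become voiceless after a vowel.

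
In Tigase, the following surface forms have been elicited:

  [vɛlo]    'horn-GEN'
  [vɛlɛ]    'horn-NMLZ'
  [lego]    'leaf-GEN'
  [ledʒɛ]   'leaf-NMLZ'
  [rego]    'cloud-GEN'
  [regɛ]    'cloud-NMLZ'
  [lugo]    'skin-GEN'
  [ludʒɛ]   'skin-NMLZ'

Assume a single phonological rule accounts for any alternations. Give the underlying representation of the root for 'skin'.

In [lugo] and [ludʒɛ] the final segment of 'skin' alternates: [g] ~ [dʒ].
If /g/ were underlying and a rule turned it into [dʒ] before the NMLZ suffix, 'cloud' would also alternate; but it has [g] in both [rego] and [regɛ].
Therefore /dʒ/ is basic and [g] is derived by depalatalization (palato-alveolar /dʒ/ becomes [g] when no front vowel follows).
So 'skin' = /ludʒ/.

/ludʒ/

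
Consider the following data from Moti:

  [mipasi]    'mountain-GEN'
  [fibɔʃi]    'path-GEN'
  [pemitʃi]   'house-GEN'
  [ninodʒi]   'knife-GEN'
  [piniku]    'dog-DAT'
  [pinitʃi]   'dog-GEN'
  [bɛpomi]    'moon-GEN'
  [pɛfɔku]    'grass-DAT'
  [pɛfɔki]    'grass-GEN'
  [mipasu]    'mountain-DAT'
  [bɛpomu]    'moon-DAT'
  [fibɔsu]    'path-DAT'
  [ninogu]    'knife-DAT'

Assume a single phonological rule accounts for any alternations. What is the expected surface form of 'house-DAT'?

[pemiku]

The root 'dog' surfaces as [piniku] and [pinitʃi], with a stem-final [k] ~ [tʃ] alternation.
But 'grass' keeps [k] in both environments ([pɛfɔku], [pɛfɔki]), so there is no rule changing /k/ to [tʃ] before the GEN suffix.
The alternation reflects depalatalization: palato-alveolar /tʃ/, /dʒ/ and /ʃ/ become [k], [g] and [s] when no front vowel follows. /tʃ/ is underlying.
The one attested form of 'house', [pemitʃi], shows underlying /pemitʃ/. Applying the same rule when no front vowel follows gives [pemiku].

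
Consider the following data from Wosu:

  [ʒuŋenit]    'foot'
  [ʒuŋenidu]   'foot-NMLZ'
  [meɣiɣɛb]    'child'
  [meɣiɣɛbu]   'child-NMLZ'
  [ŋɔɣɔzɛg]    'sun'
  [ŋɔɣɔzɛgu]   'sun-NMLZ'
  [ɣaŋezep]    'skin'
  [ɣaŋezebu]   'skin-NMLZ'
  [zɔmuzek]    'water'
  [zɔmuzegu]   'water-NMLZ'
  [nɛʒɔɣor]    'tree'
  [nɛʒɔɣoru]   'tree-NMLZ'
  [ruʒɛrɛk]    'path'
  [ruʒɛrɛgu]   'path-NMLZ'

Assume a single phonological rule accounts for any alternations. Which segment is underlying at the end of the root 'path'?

'path' shows [k] ~ [g] at the end of the stem ([ruʒɛrɛk] vs [ruʒɛrɛgu]).
If /g/ were underlying and a rule turned it into [k] in isolation, 'sun' would also alternate; but it has [g] in both [ŋɔɣɔzɛg] and [ŋɔɣɔzɛgu].
The underlying segment must be /k/; voiceless stops become voiced between vowels, yielding [g] there.

/k/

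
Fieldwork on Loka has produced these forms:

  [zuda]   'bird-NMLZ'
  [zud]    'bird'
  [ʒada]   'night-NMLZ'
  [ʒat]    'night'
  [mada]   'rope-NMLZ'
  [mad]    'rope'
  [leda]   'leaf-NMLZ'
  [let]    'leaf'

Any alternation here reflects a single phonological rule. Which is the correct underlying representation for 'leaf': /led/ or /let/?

In [leda] and [let] the final segment of 'leaf' alternates: [d] ~ [t].
If /d/ were underlying and a rule turned it into [t] in isolation, 'rope' would also alternate; but it has [d] in both [mada] and [mad].
The underlying segment must be /t/; voiceless stops become voiced between vowels, yielding [d] there.

/let/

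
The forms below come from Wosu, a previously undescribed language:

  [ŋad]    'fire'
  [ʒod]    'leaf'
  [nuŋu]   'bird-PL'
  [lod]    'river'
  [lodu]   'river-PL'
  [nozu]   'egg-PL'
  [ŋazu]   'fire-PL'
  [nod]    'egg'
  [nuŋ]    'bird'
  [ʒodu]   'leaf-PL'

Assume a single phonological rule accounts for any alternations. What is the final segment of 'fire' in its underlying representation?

/z/

'fire' shows [z] ~ [d] at the end of the stem ([ŋazu] vs [ŋad]).
The stem 'leaf' ([ʒodu], [ʒod]) shows [d] unchanged in both environments, so [d] cannot be basic with [z] derived before the PL suffix.
The alternation reflects word-final hardening: voiced fricatives become stops word-finally. /z/ is underlying.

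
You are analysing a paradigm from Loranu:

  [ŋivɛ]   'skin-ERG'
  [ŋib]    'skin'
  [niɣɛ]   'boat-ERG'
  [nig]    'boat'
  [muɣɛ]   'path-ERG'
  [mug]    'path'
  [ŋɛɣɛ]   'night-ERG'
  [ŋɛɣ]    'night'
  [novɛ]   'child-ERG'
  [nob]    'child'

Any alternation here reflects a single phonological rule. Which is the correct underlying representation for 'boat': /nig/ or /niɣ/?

/nig/

In [niɣɛ] and [nig] the final segment of 'boat' alternates: [ɣ] ~ [g].
But 'night' keeps [ɣ] in both environments ([ŋɛɣɛ], [ŋɛɣ]), so there is no rule changing /ɣ/ to [g] in isolation.
Therefore /g/ is basic and [ɣ] is derived by intervocalic spirantization (voiced stops become fricatives between vowels).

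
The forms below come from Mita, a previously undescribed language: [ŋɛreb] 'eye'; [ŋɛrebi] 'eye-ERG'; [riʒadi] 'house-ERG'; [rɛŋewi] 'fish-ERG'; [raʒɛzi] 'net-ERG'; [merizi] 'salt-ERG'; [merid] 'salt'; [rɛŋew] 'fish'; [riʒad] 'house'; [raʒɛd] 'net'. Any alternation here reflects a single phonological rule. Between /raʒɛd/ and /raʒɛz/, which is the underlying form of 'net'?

In [raʒɛzi] and [raʒɛd] the final segment of 'net' alternates: [z] ~ [d].
If /d/ were underlying and a rule turned it into [z] before the ERG suffix, 'house' would also alternate; but it has [d] in both [riʒadi] and [riʒad].
The alternation reflects word-final hardening: voiced fricatives become stops word-finally. /z/ is underlying.

/raʒɛz/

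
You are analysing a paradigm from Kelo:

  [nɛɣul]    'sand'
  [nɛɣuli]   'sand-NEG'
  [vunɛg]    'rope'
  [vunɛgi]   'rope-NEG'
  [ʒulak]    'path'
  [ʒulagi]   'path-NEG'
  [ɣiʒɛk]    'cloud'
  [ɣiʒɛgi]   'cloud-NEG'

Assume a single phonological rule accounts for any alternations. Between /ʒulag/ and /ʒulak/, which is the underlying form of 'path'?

The root 'path' surfaces as [ʒulak] and [ʒulagi], with a stem-final [k] ~ [g] alternation.
But 'rope' keeps [g] in both environments ([vunɛg], [vunɛgi]), so there is no rule changing /g/ to [k] in isolation.
The underlying segment must be /k/; voiceless stops become voiced between vowels, yielding [g] there.

/ʒulak/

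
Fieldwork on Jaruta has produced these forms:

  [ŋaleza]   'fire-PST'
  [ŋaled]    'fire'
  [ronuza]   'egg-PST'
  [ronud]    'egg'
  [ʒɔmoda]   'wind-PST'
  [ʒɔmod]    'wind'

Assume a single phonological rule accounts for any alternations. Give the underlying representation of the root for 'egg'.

'egg' shows [z] ~ [d] at the end of the stem ([ronuza] vs [ronud]).
The stem 'wind' ([ʒɔmoda], [ʒɔmod]) shows [d] unchanged in both environments, so [d] cannot be basic with [z] derived before the PST suffix.
Therefore /z/ is basic and [d] is derived by word-final hardening (voiced fricatives become stops word-finally).
Hence 'egg' is /ronuz/ underlyingly.

/ronuz/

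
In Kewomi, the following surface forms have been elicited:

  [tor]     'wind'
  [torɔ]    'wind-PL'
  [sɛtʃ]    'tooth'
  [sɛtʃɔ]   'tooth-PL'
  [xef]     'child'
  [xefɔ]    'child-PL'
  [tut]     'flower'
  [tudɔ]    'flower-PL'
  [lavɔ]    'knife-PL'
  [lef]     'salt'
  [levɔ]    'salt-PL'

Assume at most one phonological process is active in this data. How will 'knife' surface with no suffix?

The root 'salt' surfaces as [lef] and [levɔ], with a stem-final [f] ~ [v] alternation.
The stem 'child' ([xef], [xefɔ]) shows [f] unchanged in both environments, so [f] cannot be basic with [v] derived before the PL suffix.
The alternation reflects word-final obstruent devoicing: voiced obstruents become voiceless word-finally. /v/ is underlying.
The one attested form of 'knife', [lavɔ], shows underlying /lav/. Applying the same rule word-finally gives [laf].

[laf]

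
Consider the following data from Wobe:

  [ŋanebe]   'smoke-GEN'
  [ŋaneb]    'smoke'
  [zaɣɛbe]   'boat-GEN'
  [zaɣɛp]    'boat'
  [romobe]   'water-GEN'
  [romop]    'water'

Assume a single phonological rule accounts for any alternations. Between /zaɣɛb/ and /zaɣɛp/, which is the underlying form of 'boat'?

/zaɣɛp/

The stem for 'boat' ends in [b] in [zaɣɛbe] but [p] in [zaɣɛp].
If /b/ were underlying and a rule turned it into [p] in isolation, 'smoke' would also alternate; but it has [b] in both [ŋanebe] and [ŋaneb].
So /p/ is underlying, and a rule of intervocalic voicing — voiceless stops become voiced between vowels — gives [b].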